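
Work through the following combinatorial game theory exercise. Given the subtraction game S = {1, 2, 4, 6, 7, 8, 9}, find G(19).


The subtraction set is S = {1, 2, 4, 6, 7, 8, 9}.
G(k) = mex{ G(k - s) : s in S, s <= k }. We compute iteratively: G(0) = 0.
G(1) = mex({0}) = 1
G(2) = mex({0, 1}) = 2
G(3) = mex({1, 2}) = 0
G(4) = mex({0, 2}) = 1
G(5) = mex({0, 1}) = 2
G(6) = mex({0, 1, 2}) = 3
G(7) = mex({0, 1, 2, 3}) = 4
G(8) = mex({0, 1, 2, 3, 4}) = 5
G(9) = mex({0, 1, 2, 4, 5}) = 3
G(10) = mex({0, 1, 2, 3, 5}) = 4
G(11) = mex({0, 1, 2, 3, 4}) = 5
G(12) = mex({0, 1, 2, 3, 4, 5}) = 6
G(13) = mex({1, 2, 3, 4, 5, 6}) = 0
G(14) = mex({0, 2, 3, 4, 5, 6}) = 1
G(15) = mex({0, 1, 3, 4, 5}) = 2
G(16) = mex({1, 2, 3, 4, 5, 6}) = 0
G(17) = mex({0, 2, 3, 4, 5}) = 1
G(18) = mex({0, 1, 3, 4, 5, 6}) = 2
G(19) = mex({0, 1, 2, 4, 5, 6}) = 3
Therefore G(19) = 3.

3


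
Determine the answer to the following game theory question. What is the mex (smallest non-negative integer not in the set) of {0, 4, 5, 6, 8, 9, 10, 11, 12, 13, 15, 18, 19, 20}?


Set = {0, 4, 5, 6, 8, 9, 10, 11, 12, 13, 15, 18, 19, 20}
0 is in the set.
1 is NOT in the set. This is the mex.
mex = 1

1


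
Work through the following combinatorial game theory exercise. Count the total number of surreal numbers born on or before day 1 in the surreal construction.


Day 0: {|} = 0 is born. Count = 1.
Day n: the number of surreal numbers born by day n is 2^(n+1) - 1.
By day 0: 2^1 - 1 = 1
By day 1: 2^2 - 1 = 3
By day 1: 3 surreal numbers.

3


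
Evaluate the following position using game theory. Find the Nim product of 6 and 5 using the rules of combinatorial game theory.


Nim multiplication is bilinear over XOR: (u XOR v) * w = (u*w) XOR (v*w).
So we split each operand into its bit components and XOR the pairwise Nim products.
6 = 2 + 4 (as XOR of powers of 2).
5 = 1 + 4 (as XOR of powers of 2).
Using the standard Nim-product table on single bits:
  2*2 = 3,   2*4 = 8,   2*8 = 12,
  4*4 = 6,   4*8 = 11,  8*8 = 13,
and  1*x = x (identity), k*l = l*k (commutative).
Pairwise Nim products:
  2 * 1 = 2
  2 * 4 = 8
  4 * 1 = 4
  4 * 4 = 6
XOR them: 2 XOR 8 XOR 4 XOR 6 = 8.
Result: 6 * 5 = 8 (in Nim).

8


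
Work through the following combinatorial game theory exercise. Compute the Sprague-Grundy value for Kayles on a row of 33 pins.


Kayles: a move removes 1 or 2 adjacent pins from a contiguous row.
Removing pins from a row of k leaves two independent rows (a, b) with a + b = k - 1 (one pin) or a + b = k - 2 (two pins); an end removal gives a = 0.
By Sprague-Grundy, G(k) = mex{ G(a) XOR G(b) } over all these splits. G(0) = 0.
G(1): splits (0,0):0^0=0 -> mex({0}) = 1
G(2): splits (0,1):0^1=1 (0,0):0^0=0 -> mex({0, 1}) = 2
G(3): splits (0,2):0^2=2 (1,1):1^1=0 (0,1):0^1=1 -> mex({0, 1, 2}) = 3
G(4): splits (0,3):0^3=3 (1,2):1^2=3 (0,2):0^2=2 (1,1):1^1=0 -> mex({0, 2, 3}) = 1
G(5): splits (0,4):0^1=1 (1,3):1^3=2 (2,2):2^2=0 (0,3):0^3=3 (1,2):1^2=3 -> mex({0, 1, 2, 3}) = 4
G(6) = mex({0, 1, 2, 4}) = 3
G(7) = mex({0, 1, 3, 4, 5}) = 2
G(8) = mex({0, 2, 3, 5, 6}) = 1
G(9) = mex({0, 1, 2, 3, 6, 7}) = 4
G(10) = mex({0, 1, 3, 4, 5, 7}) = 2
G(11) = mex({0, 1, 2, 3, 4, 5}) = 6
G(12) = mex({0, 1, 2, 3, 5, 6, 7}) = 4
G(13) = mex({0, 2, 3, 4, 6, 7}) = 1
G(14) = mex({0, 1, 4, 5, 6, 7}) = 2
G(15) = mex({0, 1, 2, 3, 4, 5, 6}) = 7
G(16) = mex({0, 2, 3, 5, 6, 7}) = 1
G(17) = mex({0, 1, 2, 3, 5, 6, 7}) = 4
G(18) = mex({0, 1, 2, 4, 5, 6}) = 3
G(19) = mex({0, 1, 3, 4, 5, 7}) = 2
G(20) = mex({0, 2, 3, 4, 5, 6, 7}) = 1
G(21) = mex({0, 1, 2, 3, 5, 6, 7}) = 4
G(22) = mex({0, 1, 2, 3, 4, 5, 7}) = 6
G(23) = mex({0, 1, 2, 3, 4, 5, 6}) = 7
G(24) = mex({0, 1, 2, 3, 5, 6, 7}) = 4
G(25) = mex({0, 2, 3, 4, 6, 7}) = 1
G(26) = mex({0, 1, 3, 4, 5, 6, 7}) = 2
G(27) = mex({0, 1, 2, 3, 4, 5, 6, 7}) = 8
G(28) = mex({0, 1, 2, 3, 4, 6, 7, 8}) = 5
G(29) = mex({0, 1, 2, 3, 5, 6, 7, 8, 9}) = 4
G(30) = mex({0, 1, 2, 3, 4, 5, 6, 9, 10}) = 7
G(31) = mex({0, 1, 3, 4, 5, 7, 10, 11}) = 2
G(32) = mex({0, 2, 3, 4, 5, 6, 7, 9, 11}) = 1
G(33) = mex({0, 1, 2, 3, 4, 5, 6, 7, 9, 12}) = 8
Therefore G(33) = 8.

8


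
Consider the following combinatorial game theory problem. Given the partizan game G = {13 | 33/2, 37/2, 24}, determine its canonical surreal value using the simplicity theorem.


Left options: {13}, max = 13
Right options: {33/2, 37/2, 24}, min = 33/2
All options are numbers and max(Left) < min(Right), so by the simplicity theorem the value is the simplest (earliest-born) number strictly between 13 and 33/2.
Integers 14 through 16 all lie strictly between 13 and 33/2.
Among integers, the simplest (lowest birthday = smallest |n|; 0 is born on day 0, +-n on day n) is 14.
No non-integer in the interval can be simpler: if x is a non-integer in the interval, then floor(x) or ceil(x) also lies in the interval (the interval contains an integer), and both are proper prefixes of x's sign expansion, i.e. born earlier. So the game value is 14.
Game value = 14

14


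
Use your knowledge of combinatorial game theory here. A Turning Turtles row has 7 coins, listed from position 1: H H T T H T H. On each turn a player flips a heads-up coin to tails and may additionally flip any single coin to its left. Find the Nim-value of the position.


Coins: H H T T H T H
Key fact: a single head at position k behaves exactly like a Nim heap of size k (turning it to T and optionally flipping a coin at j < k corresponds to moving the heap from k to j, or to 0), and heads combine as a disjunctive sum (two heads at the same place would cancel, matching j XOR j = 0). So the Nim-value is the XOR of the 1-indexed positions of the heads.
Face-up positions (1-indexed): [1, 2, 5, 7]
XOR 0 with 1: 0 XOR 1 = 1
XOR 1 with 2: 1 XOR 2 = 3
XOR 3 with 5: 3 XOR 5 = 6
XOR 6 with 7: 6 XOR 7 = 1
Nim-value = 1

1


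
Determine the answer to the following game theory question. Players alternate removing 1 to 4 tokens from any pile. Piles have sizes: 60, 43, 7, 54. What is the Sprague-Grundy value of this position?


Subtraction set: {1, 2, 3, 4}
For this subtraction set, G(n) = n mod 5 (period = max + 1 = 5).
Pile 1 (size 60): G(60) = 60 mod 5 = 0
Pile 2 (size 43): G(43) = 43 mod 5 = 3
Pile 3 (size 7): G(7) = 7 mod 5 = 2
Pile 4 (size 54): G(54) = 54 mod 5 = 4
Total Grundy value = XOR of all: 0 XOR 3 XOR 2 XOR 4 = 5

5


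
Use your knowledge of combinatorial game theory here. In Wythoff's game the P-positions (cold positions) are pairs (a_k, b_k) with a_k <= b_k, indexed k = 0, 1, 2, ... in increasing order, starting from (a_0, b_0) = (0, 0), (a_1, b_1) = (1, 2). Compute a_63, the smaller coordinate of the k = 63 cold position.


By Wythoff's theorem, a_k = floor(k * phi) and b_k = floor(k * phi^2) = a_k + k, where phi = (1 + sqrt(5))/2 is the golden ratio.
phi = (1 + sqrt(5))/2 = 1.618034
k = 63
k * phi = 63 * 1.618034 = 101.936141
a_63 = floor(k * phi) = 101

101


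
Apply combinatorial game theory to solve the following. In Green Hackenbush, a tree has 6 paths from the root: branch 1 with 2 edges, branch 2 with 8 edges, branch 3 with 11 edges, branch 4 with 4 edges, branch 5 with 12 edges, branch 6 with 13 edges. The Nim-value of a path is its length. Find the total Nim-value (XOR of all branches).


The tree has 6 branches from the ground vertex.
In Green Hackenbush, the Nim-value of a simple path of length k is k.
Branch 1: length 2, Nim-value = 2
Branch 2: length 8, Nim-value = 8
Branch 3: length 11, Nim-value = 11
Branch 4: length 4, Nim-value = 4
Branch 5: length 12, Nim-value = 12
Branch 6: length 13, Nim-value = 13
Total Nim-value = XOR of all branch values:
0 XOR 2 = 2
2 XOR 8 = 10
10 XOR 11 = 1
1 XOR 4 = 5
5 XOR 12 = 9
9 XOR 13 = 4
Nim-value of the tree = 4

4


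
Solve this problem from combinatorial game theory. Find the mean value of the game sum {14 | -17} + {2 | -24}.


G1 = {14 | -17}, G2 = {2 | -24}
Each is a switch {a | b} with numbers a > b; its mean value is (a + b)/2, and mean value is additive over game sums: m(G1 + G2) = m(G1) + m(G2).
Mean of G1 = (14 + (-17))/2 = -3/2 = -3/2
Mean of G2 = (2 + (-24))/2 = -22/2 = -11
Mean of G1 + G2 = -3/2 + -11 = -25/2

-25/2


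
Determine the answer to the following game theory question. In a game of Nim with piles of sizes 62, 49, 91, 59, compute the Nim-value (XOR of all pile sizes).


We need the XOR (exclusive or) of all pile sizes.
After XOR-ing pile 1 (size 62): 0 XOR 62 = 62
After XOR-ing pile 2 (size 49): 62 XOR 49 = 15
After XOR-ing pile 3 (size 91): 15 XOR 91 = 84
After XOR-ing pile 4 (size 59): 84 XOR 59 = 111
The Nim-value of this position is 111.

111


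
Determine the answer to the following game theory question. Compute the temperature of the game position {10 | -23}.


The game is {10 | -23}, a switch {a | b} with numbers a > b.
Cooling {a | b} by t gives {a - t | b + t}, which stops being hot when a - t = b + t, i.e. at t = (a - b)/2. So the temperature of a switch is (a - b)/2.
Temperature = (Left option - Right option) / 2
= (10 - (-23)) / 2
= 33 / 2
= 33/2

33/2


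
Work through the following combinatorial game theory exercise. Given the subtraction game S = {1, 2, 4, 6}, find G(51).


The subtraction set is S = {1, 2, 4, 6}.
G(k) = mex{ G(k - s) : s in S, s <= k }. We compute iteratively: G(0) = 0.
G(1) = mex({0}) = 1
G(2) = mex({0, 1}) = 2
G(3) = mex({1, 2}) = 0
G(4) = mex({0, 2}) = 1
G(5) = mex({0, 1}) = 2
G(6) = mex({0, 1, 2}) = 3
G(7) = mex({0, 1, 2, 3}) = 4
G(8) = mex({1, 2, 3, 4}) = 0
G(9) = mex({0, 2, 4}) = 1
G(10) = mex({0, 1, 3}) = 2
G(11) = mex({1, 2, 4}) = 0
G(12) = mex({0, 2, 3}) = 1
G(13) = mex({0, 1, 4}) = 2
Observe that G(8)..G(13) = 0, 1, 2, 0, 1, 2 repeats G(0)..G(5) = 0, 1, 2, 0, 1, 2.
For k >= max(S) = 6, G(k) is determined by the previous 6 values G(k-6)..G(k-1); a window of 6 consecutive values has recurred shifted by 8, so by induction G(k + 8) = G(k) for all k >= 0: the sequence is periodic from the start with period 8.
One period: G(0..7) = 0, 1, 2, 0, 1, 2, 3, 4.
51 mod 8 = 3, so G(51) = G(3) = 0.

0


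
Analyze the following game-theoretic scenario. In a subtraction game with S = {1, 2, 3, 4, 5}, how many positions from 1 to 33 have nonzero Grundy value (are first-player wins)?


Subtraction set S = {1, 2, 3, 4, 5}, so G(n) = n mod 6.
G(n) = 0 when n is a multiple of 6.
Multiples of 6 in [1, 33]: 5
N-positions (nonzero Grundy) = 33 - 5 = 28

28


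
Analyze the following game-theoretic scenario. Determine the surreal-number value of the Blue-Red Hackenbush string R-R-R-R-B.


Edges (from ground): R-R-R-R-B
By Berlekamp's sign-expansion rule, a Blue-Red Hackenbush stalk has the value of the surreal number whose sign sequence is the edge sequence with B -> + and R -> -.
Sign sequence: ----+
Trace the sign expansion in the surreal number tree, starting from 0:
Edge 1: R (sign -) -> bounds (-inf, 0), value = -1
Edge 2: R (sign -) -> bounds (-inf, -1), value = -2
Edge 3: R (sign -) -> bounds (-inf, -2), value = -3
Edge 4: R (sign -) -> bounds (-inf, -3), value = -4
Edge 5: B (sign +) -> bounds (-4, -3), value = -7/2
Game value = -7/2

-7/2


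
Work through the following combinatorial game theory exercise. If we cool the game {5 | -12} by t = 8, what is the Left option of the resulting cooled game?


Original game: {5 | -12} (a switch {a | b} with a > b).
Cooling by t (for t below the temperature (a - b)/2 = 17/2) taxes each move by t: {a | b} cooled by t is {a - t | b + t}.
Cooling amount: t = 8
Cooled Left option: 5 - 8 = -3
Cooled Right option: -12 + 8 = -4
Cooled game: {-3 | -4}
Left option = -3

-3


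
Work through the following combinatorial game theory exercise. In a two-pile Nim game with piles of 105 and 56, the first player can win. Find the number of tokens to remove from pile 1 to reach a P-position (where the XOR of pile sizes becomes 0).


Piles: 105 and 56
Current XOR: 105 XOR 56 = 81 (non-zero, so this is an N-position).
To make the XOR zero, we need to find a move that balances the piles.
For pile 1 (size 105): target = 105 XOR 81 = 56
We reduce pile 1 from 105 to 56.
Tokens removed: 105 - 56 = 49
Verification: 56 XOR 56 = 0

49


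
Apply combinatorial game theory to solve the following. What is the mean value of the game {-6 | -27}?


Game = {-6 | -27}, a switch {a | b} with numbers a > b.
Its thermograph has left wall a - t and right wall b + t, which meet at t = (a - b)/2, where both equal (a + b)/2. So the mast (mean value) is at (a + b)/2.
Mean = (-6 + (-27))/2 = -33/2 = -33/2

-33/2


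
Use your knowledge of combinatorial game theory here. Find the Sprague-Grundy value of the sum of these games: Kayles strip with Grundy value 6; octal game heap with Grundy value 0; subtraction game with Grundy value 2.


By the Sprague-Grundy theorem, the Grundy value of a sum of games is the XOR of individual Grundy values.
Kayles strip: Grundy value = 6. Running XOR: 0 XOR 6 = 6
octal game heap: Grundy value = 0. Running XOR: 6 XOR 0 = 6
subtraction game: Grundy value = 2. Running XOR: 6 XOR 2 = 4
The combined Grundy value is 4.

4


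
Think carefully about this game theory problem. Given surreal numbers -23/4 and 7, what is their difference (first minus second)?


x = -23/4, y = 7
Converting to common denominator: 4
x = -23/4, y = 28/4
x - y = -23/4 - 7 = -51/4

-51/4


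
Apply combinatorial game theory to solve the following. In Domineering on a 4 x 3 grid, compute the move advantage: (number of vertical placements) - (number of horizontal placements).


Board is 4 x 3 (rows x cols).
Left (vertical) placements: (rows-1) * cols = 3 * 3 = 9
Right (horizontal) placements: rows * (cols-1) = 4 * 2 = 8
Advantage = Left - Right = 9 - 8 = 1

1


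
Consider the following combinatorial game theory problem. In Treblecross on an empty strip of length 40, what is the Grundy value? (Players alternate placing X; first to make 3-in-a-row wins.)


Treblecross: place X on empty cells; 3-in-a-row wins.
Playing within two cells of an existing X lets the opponent win at once, so sensible play treats the cells i-2..i+2 around each X as dead. The player left with no safe cell loses, so this is a normal-play take-away game on strips of safe cells.
Placing X at cell i (0-indexed) of a strip of k safe cells leaves independent strips of sizes max(0, i-2) and max(0, k-i-3). Hence G(k) = mex{ G(max(0,i-2)) XOR G(max(0,k-i-3)) : 0 <= i < k }, with G(0) = 0.
G(1): splits (0,0):0^0=0 -> mex({0}) = 1
G(2): splits (0,0):0^0=0 -> mex({0}) = 1
G(3): splits (0,0):0^0=0 -> mex({0}) = 1
G(4): splits (0,1):0^1=1 (0,0):0^0=0 -> mex({0, 1}) = 2
G(5): splits (0,2):0^1=1 (0,1):0^1=1 (0,0):0^0=0 -> mex({0, 1}) = 2
G(6) = mex({1}) = 0
G(7) = mex({0, 1, 2}) = 3
G(8) = mex({0, 1, 2}) = 3
G(9) = mex({0, 2}) = 1
G(10) = mex({0, 2, 3}) = 1
G(11) = mex({0, 3}) = 1
G(12) = mex({1, 3}) = 0
G(13) = mex({0, 1, 2, 3}) = 4
G(14) = mex({0, 1, 2}) = 3
G(15) = mex({0, 1, 2}) = 3
G(16) = mex({0, 1, 2, 4}) = 3
G(17) = mex({0, 1, 3, 4}) = 2
G(18) = mex({0, 1, 3, 4}) = 2
G(19) = mex({0, 1, 3, 5}) = 2
G(20) = mex({0, 1, 2, 3, 5}) = 4
G(21) = mex({0, 1, 2, 3, 5}) = 4
G(22) = mex({1, 2, 6}) = 0
G(23) = mex({0, 1, 2, 3, 4, 6}) = 5
G(24) = mex({0, 1, 2, 3, 4}) = 5
G(25) = mex({0, 1, 3, 4, 7}) = 2
G(26) = mex({0, 1, 3, 4, 5, 7}) = 2
G(27) = mex({0, 1, 3, 5}) = 2
G(28) = mex({0, 1, 2, 5}) = 3
G(29) = mex({0, 1, 2, 4, 5, 6}) = 3
G(30) = mex({1, 2, 4, 6}) = 0
G(31) = mex({0, 1, 2, 3, 4, 6}) = 5
G(32) = mex({1, 2, 3, 4, 7}) = 0
G(33) = mex({0, 3, 7}) = 1
G(34) = mex({0, 2, 3, 5, 7}) = 1
G(35) = mex({0, 2, 3, 5, 6}) = 1
G(36) = mex({0, 1, 2, 5, 6}) = 3
G(37) = mex({0, 1, 2, 4, 5, 6}) = 3
G(38) = mex({0, 1, 2, 4}) = 3
G(39) = mex({0, 1, 2, 3, 4, 7}) = 5
G(40) = mex({0, 1, 2, 3, 4, 5, 7}) = 6
Therefore G(40) = 6.

6


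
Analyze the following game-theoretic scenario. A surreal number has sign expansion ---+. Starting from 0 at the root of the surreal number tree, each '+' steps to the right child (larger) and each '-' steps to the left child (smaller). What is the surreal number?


Sign expansion: ---+
Rule: track bounds (lo, hi), initially (-inf, +inf). On '+', the current value becomes lo and we move to the simplest number in (value, hi): value + 1 if hi = +inf, otherwise the midpoint (value + hi)/2. On '-', the current value becomes hi and we move to value - 1 if lo = -inf, otherwise the midpoint (lo + value)/2.
Start at 0.
Step 1: sign = -, move left. Bounds: (-inf, 0). Value = -1
Step 2: sign = -, move left. Bounds: (-inf, -1). Value = -2
Step 3: sign = -, move left. Bounds: (-inf, -2). Value = -3
Step 4: sign = +, move right. Bounds: (-3, -2). Value = -5/2
The surreal number with sign expansion ---+ is -5/2.

-5/2


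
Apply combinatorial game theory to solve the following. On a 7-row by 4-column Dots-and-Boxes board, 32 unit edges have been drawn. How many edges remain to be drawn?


Grid: 7 x 4 boxes, i.e. 8 rows and 5 columns of dots.
Horizontal edges: (rows + 1) * cols = 8 * 4 = 32
Vertical edges: rows * (cols + 1) = 7 * 5 = 35
Total edges: 32 + 35 = 67
Edges drawn: 32
Remaining: 67 - 32 = 35

35


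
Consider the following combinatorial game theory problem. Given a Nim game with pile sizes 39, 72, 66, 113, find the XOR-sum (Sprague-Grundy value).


We need the XOR (exclusive or) of all pile sizes.
After XOR-ing pile 1 (size 39): 0 XOR 39 = 39
After XOR-ing pile 2 (size 72): 39 XOR 72 = 111
After XOR-ing pile 3 (size 66): 111 XOR 66 = 45
After XOR-ing pile 4 (size 113): 45 XOR 113 = 92
The Nim-value of this position is 92.

92


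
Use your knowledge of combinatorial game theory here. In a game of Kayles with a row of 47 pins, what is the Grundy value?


Kayles: a move removes 1 or 2 adjacent pins from a contiguous row.
Removing pins from a row of k leaves two independent rows (a, b) with a + b = k - 1 (one pin) or a + b = k - 2 (two pins); an end removal gives a = 0.
By Sprague-Grundy, G(k) = mex{ G(a) XOR G(b) } over all these splits. G(0) = 0.
G(1): splits (0,0):0^0=0 -> mex({0}) = 1
G(2): splits (0,1):0^1=1 (0,0):0^0=0 -> mex({0, 1}) = 2
G(3): splits (0,2):0^2=2 (1,1):1^1=0 (0,1):0^1=1 -> mex({0, 1, 2}) = 3
G(4): splits (0,3):0^3=3 (1,2):1^2=3 (0,2):0^2=2 (1,1):1^1=0 -> mex({0, 2, 3}) = 1
G(5): splits (0,4):0^1=1 (1,3):1^3=2 (2,2):2^2=0 (0,3):0^3=3 (1,2):1^2=3 -> mex({0, 1, 2, 3}) = 4
G(6) = mex({0, 1, 2, 4}) = 3
G(7) = mex({0, 1, 3, 4, 5}) = 2
G(8) = mex({0, 2, 3, 5, 6}) = 1
G(9) = mex({0, 1, 2, 3, 6, 7}) = 4
G(10) = mex({0, 1, 3, 4, 5, 7}) = 2
G(11) = mex({0, 1, 2, 3, 4, 5}) = 6
G(12) = mex({0, 1, 2, 3, 5, 6, 7}) = 4
G(13) = mex({0, 2, 3, 4, 6, 7}) = 1
G(14) = mex({0, 1, 4, 5, 6, 7}) = 2
G(15) = mex({0, 1, 2, 3, 4, 5, 6}) = 7
G(16) = mex({0, 2, 3, 5, 6, 7}) = 1
G(17) = mex({0, 1, 2, 3, 5, 6, 7}) = 4
G(18) = mex({0, 1, 2, 4, 5, 6}) = 3
G(19) = mex({0, 1, 3, 4, 5, 7}) = 2
G(20) = mex({0, 2, 3, 4, 5, 6, 7}) = 1
G(21) = mex({0, 1, 2, 3, 5, 6, 7}) = 4
G(22) = mex({0, 1, 2, 3, 4, 5, 7}) = 6
G(23) = mex({0, 1, 2, 3, 4, 5, 6}) = 7
G(24) = mex({0, 1, 2, 3, 5, 6, 7}) = 4
G(25) = mex({0, 2, 3, 4, 6, 7}) = 1
G(26) = mex({0, 1, 3, 4, 5, 6, 7}) = 2
G(27) = mex({0, 1, 2, 3, 4, 5, 6, 7}) = 8
G(28) = mex({0, 1, 2, 3, 4, 6, 7, 8}) = 5
G(29) = mex({0, 1, 2, 3, 5, 6, 7, 8, 9}) = 4
G(30) = mex({0, 1, 2, 3, 4, 5, 6, 9, 10}) = 7
G(31) = mex({0, 1, 3, 4, 5, 7, 10, 11}) = 2
G(32) = mex({0, 2, 3, 4, 5, 6, 7, 9, 11}) = 1
G(33) = mex({0, 1, 2, 3, 4, 5, 6, 7, 9, 12}) = 8
G(34) = mex({0, 1, 2, 3, 4, 5, 7, 8, 11, 12}) = 6
G(35) = mex({0, 1, 2, 3, 4, 5, 6, 8, 9, 10, 11}) = 7
G(36) = mex({0, 1, 2, 3, 5, 6, 7, 9, 10}) = 4
G(37) = mex({0, 2, 3, 4, 6, 7, 9, 10, 11, 12}) = 1
G(38) = mex({0, 1, 3, 4, 5, 6, 7, 9, 10, 11, 12}) = 2
G(39) = mex({0, 1, 2, 4, 5, 6, 7, 9, 10, 12, 14}) = 3
G(40) = mex({0, 2, 3, 4, 6, 7, 11, 12, 14}) = 1
G(41) = mex({0, 1, 2, 3, 5, 6, 7, 9, 10, 11, 12}) = 4
G(42) = mex({0, 1, 2, 3, 4, 5, 6, 9, 10}) = 7
G(43) = mex({0, 1, 3, 4, 5, 7, 9, 10, 12, 15}) = 2
G(44) = mex({0, 2, 3, 4, 5, 6, 7, 9, 10, 12, 15}) = 1
G(45) = mex({0, 1, 2, 3, 4, 5, 6, 7, 9, 10, 12, 14}) = 8
G(46) = mex({0, 1, 3, 4, 5, 7, 8, 11, 12, 14}) = 2
G(47) = mex({0, 1, 2, 3, 4, 5, 6, 8, 9, 10, 11, 12}) = 7
Therefore G(47) = 7.

7


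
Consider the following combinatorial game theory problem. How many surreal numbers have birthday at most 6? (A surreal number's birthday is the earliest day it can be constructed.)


Day 0: {|} = 0 is born. Count = 1.
Day n: the number of surreal numbers born by day n is 2^(n+1) - 1.
By day 0: 2^1 - 1 = 1
By day 1: 2^2 - 1 = 3
By day 2: 2^3 - 1 = 7
By day 3: 2^4 - 1 = 15
By day 4: 2^5 - 1 = 31
By day 5: 2^6 - 1 = 63
By day 6: 2^7 - 1 = 127
By day 6: 127 surreal numbers.

127


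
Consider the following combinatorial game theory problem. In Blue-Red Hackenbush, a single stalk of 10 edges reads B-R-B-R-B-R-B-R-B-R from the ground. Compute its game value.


Edges (from ground): B-R-B-R-B-R-B-R-B-R
By Berlekamp's sign-expansion rule, a Blue-Red Hackenbush stalk has the value of the surreal number whose sign sequence is the edge sequence with B -> + and R -> -.
Sign sequence: +-+-+-+-+-
Trace the sign expansion in the surreal number tree, starting from 0:
Edge 1: B (sign +) -> bounds (0, +inf), value = 1
Edge 2: R (sign -) -> bounds (0, 1), value = 1/2
Edge 3: B (sign +) -> bounds (1/2, 1), value = 3/4
Edge 4: R (sign -) -> bounds (1/2, 3/4), value = 5/8
Edge 5: B (sign +) -> bounds (5/8, 3/4), value = 11/16
Edge 6: R (sign -) -> bounds (5/8, 11/16), value = 21/32
Edge 7: B (sign +) -> bounds (21/32, 11/16), value = 43/64
Edge 8: R (sign -) -> bounds (21/32, 43/64), value = 85/128
Edge 9: B (sign +) -> bounds (85/128, 43/64), value = 171/256
Edge 10: R (sign -) -> bounds (85/128, 171/256), value = 341/512
Game value = 341/512

341/512


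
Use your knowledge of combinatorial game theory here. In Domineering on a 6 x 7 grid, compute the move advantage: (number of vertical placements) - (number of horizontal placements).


Board is 6 x 7 (rows x cols).
Left (vertical) placements: (rows-1) * cols = 5 * 7 = 35
Right (horizontal) placements: rows * (cols-1) = 6 * 6 = 36
Advantage = Left - Right = 35 - 36 = -1

-1


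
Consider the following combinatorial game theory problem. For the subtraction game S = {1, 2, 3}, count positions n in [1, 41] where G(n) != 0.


Subtraction set S = {1, 2, 3}, so G(n) = n mod 4.
G(n) = 0 when n is a multiple of 4.
Multiples of 4 in [1, 41]: 10
N-positions (nonzero Grundy) = 41 - 10 = 31

31


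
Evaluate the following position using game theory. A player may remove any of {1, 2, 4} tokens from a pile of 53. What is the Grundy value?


The subtraction set is S = {1, 2, 4}.
G(k) = mex{ G(k - s) : s in S, s <= k }. We compute iteratively: G(0) = 0.
G(1) = mex({0}) = 1
G(2) = mex({0, 1}) = 2
G(3) = mex({1, 2}) = 0
G(4) = mex({0, 2}) = 1
G(5) = mex({0, 1}) = 2
G(6) = mex({1, 2}) = 0
Observe that G(3)..G(6) = 0, 1, 2, 0 repeats G(0)..G(3) = 0, 1, 2, 0.
For k >= max(S) = 4, G(k) is determined by the previous 4 values G(k-4)..G(k-1); a window of 4 consecutive values has recurred shifted by 3, so by induction G(k + 3) = G(k) for all k >= 0: the sequence is periodic from the start with period 3.
One period: G(0..2) = 0, 1, 2.
53 mod 3 = 2, so G(53) = G(2) = 2.

2


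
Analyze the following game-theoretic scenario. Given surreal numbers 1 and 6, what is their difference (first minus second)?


x = 1, y = 6
x - y = 1 - 6 = -5

-5


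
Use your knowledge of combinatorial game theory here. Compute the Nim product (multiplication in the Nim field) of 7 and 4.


Nim multiplication is bilinear over XOR: (u XOR v) * w = (u*w) XOR (v*w).
So we split each operand into its bit components and XOR the pairwise Nim products.
7 = 1 + 2 + 4 (as XOR of powers of 2).
4 = 4 (as XOR of powers of 2).
Using the standard Nim-product table on single bits:
  2*2 = 3,   2*4 = 8,   2*8 = 12,
  4*4 = 6,   4*8 = 11,  8*8 = 13,
and  1*x = x (identity), k*l = l*k (commutative).
Pairwise Nim products:
  1 * 4 = 4
  2 * 4 = 8
  4 * 4 = 6
XOR them: 4 XOR 8 XOR 6 = 10.
Result: 7 * 4 = 10 (in Nim).

10


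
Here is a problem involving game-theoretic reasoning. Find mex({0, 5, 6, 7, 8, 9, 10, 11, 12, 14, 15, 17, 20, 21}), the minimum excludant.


Set = {0, 5, 6, 7, 8, 9, 10, 11, 12, 14, 15, 17, 20, 21}
0 is in the set.
1 is NOT in the set. This is the mex.
mex = 1

1


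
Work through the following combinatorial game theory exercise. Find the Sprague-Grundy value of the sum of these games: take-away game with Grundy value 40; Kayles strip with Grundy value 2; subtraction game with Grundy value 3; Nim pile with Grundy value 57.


By the Sprague-Grundy theorem, the Grundy value of a sum of games is the XOR of individual Grundy values.
take-away game: Grundy value = 40. Running XOR: 0 XOR 40 = 40
Kayles strip: Grundy value = 2. Running XOR: 40 XOR 2 = 42
subtraction game: Grundy value = 3. Running XOR: 42 XOR 3 = 41
Nim pile: Grundy value = 57. Running XOR: 41 XOR 57 = 16
The combined Grundy value is 16.

16


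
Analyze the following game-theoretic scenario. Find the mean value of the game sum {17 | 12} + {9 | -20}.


G1 = {17 | 12}, G2 = {9 | -20}
Each is a switch {a | b} with numbers a > b; its mean value is (a + b)/2, and mean value is additive over game sums: m(G1 + G2) = m(G1) + m(G2).
Mean of G1 = (17 + (12))/2 = 29/2 = 29/2
Mean of G2 = (9 + (-20))/2 = -11/2 = -11/2
Mean of G1 + G2 = 29/2 + -11/2 = 9

9


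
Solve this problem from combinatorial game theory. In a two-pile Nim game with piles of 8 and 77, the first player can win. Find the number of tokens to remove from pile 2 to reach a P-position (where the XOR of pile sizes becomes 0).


Piles: 8 and 77
Current XOR: 8 XOR 77 = 69 (non-zero, so this is an N-position).
To make the XOR zero, we need to find a move that balances the piles.
For pile 2 (size 77): target = 77 XOR 69 = 8
We reduce pile 2 from 77 to 8.
Tokens removed: 77 - 8 = 69
Verification: 8 XOR 8 = 0

69


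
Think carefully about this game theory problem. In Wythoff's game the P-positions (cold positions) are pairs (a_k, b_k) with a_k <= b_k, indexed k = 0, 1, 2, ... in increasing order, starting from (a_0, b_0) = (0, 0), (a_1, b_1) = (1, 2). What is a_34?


By Wythoff's theorem, a_k = floor(k * phi) and b_k = floor(k * phi^2) = a_k + k, where phi = (1 + sqrt(5))/2 is the golden ratio.
phi = (1 + sqrt(5))/2 = 1.618034
k = 34
k * phi = 34 * 1.618034 = 55.013156
a_34 = floor(k * phi) = 55

55


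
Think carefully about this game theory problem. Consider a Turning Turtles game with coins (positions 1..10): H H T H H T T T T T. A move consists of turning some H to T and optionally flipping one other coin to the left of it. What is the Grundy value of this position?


Coins: H H T H H T T T T T
Key fact: a single head at position k behaves exactly like a Nim heap of size k (turning it to T and optionally flipping a coin at j < k corresponds to moving the heap from k to j, or to 0), and heads combine as a disjunctive sum (two heads at the same place would cancel, matching j XOR j = 0). So the Nim-value is the XOR of the 1-indexed positions of the heads.
Face-up positions (1-indexed): [1, 2, 4, 5]
XOR 0 with 1: 0 XOR 1 = 1
XOR 1 with 2: 1 XOR 2 = 3
XOR 3 with 4: 3 XOR 4 = 7
XOR 7 with 5: 7 XOR 5 = 2
Nim-value = 2

2


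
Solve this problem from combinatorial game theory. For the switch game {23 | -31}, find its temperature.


The game is {23 | -31}, a switch {a | b} with numbers a > b.
Cooling {a | b} by t gives {a - t | b + t}, which stops being hot when a - t = b + t, i.e. at t = (a - b)/2. So the temperature of a switch is (a - b)/2.
Temperature = (Left option - Right option) / 2
= (23 - (-31)) / 2
= 54 / 2
= 27

27


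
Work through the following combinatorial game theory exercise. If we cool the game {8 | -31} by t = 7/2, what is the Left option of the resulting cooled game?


Original game: {8 | -31} (a switch {a | b} with a > b).
Cooling by t (for t below the temperature (a - b)/2 = 39/2) taxes each move by t: {a | b} cooled by t is {a - t | b + t}.
Cooling amount: t = 7/2
Cooled Left option: 8 - 7/2 = 9/2
Cooled Right option: -31 + 7/2 = -55/2
Cooled game: {9/2 | -55/2}
Left option = 9/2

9/2


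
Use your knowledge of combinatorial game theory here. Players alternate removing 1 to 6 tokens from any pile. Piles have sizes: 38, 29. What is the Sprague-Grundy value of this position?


Subtraction set: {1, 2, 3, 4, 5, 6}
For this subtraction set, G(n) = n mod 7 (period = max + 1 = 7).
Pile 1 (size 38): G(38) = 38 mod 7 = 3
Pile 2 (size 29): G(29) = 29 mod 7 = 1
Total Grundy value = XOR of all: 3 XOR 1 = 2

2


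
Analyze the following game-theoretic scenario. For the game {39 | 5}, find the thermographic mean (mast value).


Game = {39 | 5}, a switch {a | b} with numbers a > b.
Its thermograph has left wall a - t and right wall b + t, which meet at t = (a - b)/2, where both equal (a + b)/2. So the mast (mean value) is at (a + b)/2.
Mean = (39 + (5))/2 = 44/2 = 22

22


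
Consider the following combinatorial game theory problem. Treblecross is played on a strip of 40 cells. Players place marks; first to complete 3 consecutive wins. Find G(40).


Treblecross: place X on empty cells; 3-in-a-row wins.
Playing within two cells of an existing X lets the opponent win at once, so sensible play treats the cells i-2..i+2 around each X as dead. The player left with no safe cell loses, so this is a normal-play take-away game on strips of safe cells.
Placing X at cell i (0-indexed) of a strip of k safe cells leaves independent strips of sizes max(0, i-2) and max(0, k-i-3). Hence G(k) = mex{ G(max(0,i-2)) XOR G(max(0,k-i-3)) : 0 <= i < k }, with G(0) = 0.
G(1): splits (0,0):0^0=0 -> mex({0}) = 1
G(2): splits (0,0):0^0=0 -> mex({0}) = 1
G(3): splits (0,0):0^0=0 -> mex({0}) = 1
G(4): splits (0,1):0^1=1 (0,0):0^0=0 -> mex({0, 1}) = 2
G(5): splits (0,2):0^1=1 (0,1):0^1=1 (0,0):0^0=0 -> mex({0, 1}) = 2
G(6) = mex({1}) = 0
G(7) = mex({0, 1, 2}) = 3
G(8) = mex({0, 1, 2}) = 3
G(9) = mex({0, 2}) = 1
G(10) = mex({0, 2, 3}) = 1
G(11) = mex({0, 3}) = 1
G(12) = mex({1, 3}) = 0
G(13) = mex({0, 1, 2, 3}) = 4
G(14) = mex({0, 1, 2}) = 3
G(15) = mex({0, 1, 2}) = 3
G(16) = mex({0, 1, 2, 4}) = 3
G(17) = mex({0, 1, 3, 4}) = 2
G(18) = mex({0, 1, 3, 4}) = 2
G(19) = mex({0, 1, 3, 5}) = 2
G(20) = mex({0, 1, 2, 3, 5}) = 4
G(21) = mex({0, 1, 2, 3, 5}) = 4
G(22) = mex({1, 2, 6}) = 0
G(23) = mex({0, 1, 2, 3, 4, 6}) = 5
G(24) = mex({0, 1, 2, 3, 4}) = 5
G(25) = mex({0, 1, 3, 4, 7}) = 2
G(26) = mex({0, 1, 3, 4, 5, 7}) = 2
G(27) = mex({0, 1, 3, 5}) = 2
G(28) = mex({0, 1, 2, 5}) = 3
G(29) = mex({0, 1, 2, 4, 5, 6}) = 3
G(30) = mex({1, 2, 4, 6}) = 0
G(31) = mex({0, 1, 2, 3, 4, 6}) = 5
G(32) = mex({1, 2, 3, 4, 7}) = 0
G(33) = mex({0, 3, 7}) = 1
G(34) = mex({0, 2, 3, 5, 7}) = 1
G(35) = mex({0, 2, 3, 5, 6}) = 1
G(36) = mex({0, 1, 2, 5, 6}) = 3
G(37) = mex({0, 1, 2, 4, 5, 6}) = 3
G(38) = mex({0, 1, 2, 4}) = 3
G(39) = mex({0, 1, 2, 3, 4, 7}) = 5
G(40) = mex({0, 1, 2, 3, 4, 5, 7}) = 6
Therefore G(40) = 6.

6


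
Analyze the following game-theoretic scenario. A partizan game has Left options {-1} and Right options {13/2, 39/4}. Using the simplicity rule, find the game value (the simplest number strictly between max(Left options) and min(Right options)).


Left options: {-1}, max = -1
Right options: {13/2, 39/4}, min = 13/2
All options are numbers and max(Left) < min(Right), so by the simplicity theorem the value is the simplest (earliest-born) number strictly between -1 and 13/2.
Integers 0 through 6 all lie strictly between -1 and 13/2.
Among integers, the simplest (lowest birthday = smallest |n|; 0 is born on day 0, +-n on day n) is 0.
No non-integer in the interval can be simpler: if x is a non-integer in the interval, then floor(x) or ceil(x) also lies in the interval (the interval contains an integer), and both are proper prefixes of x's sign expansion, i.e. born earlier. So the game value is 0.
Game value = 0

0


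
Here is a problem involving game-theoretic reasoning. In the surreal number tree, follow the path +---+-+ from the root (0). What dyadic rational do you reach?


Sign expansion: +---+-+
Rule: track bounds (lo, hi), initially (-inf, +inf). On '+', the current value becomes lo and we move to the simplest number in (value, hi): value + 1 if hi = +inf, otherwise the midpoint (value + hi)/2. On '-', the current value becomes hi and we move to value - 1 if lo = -inf, otherwise the midpoint (lo + value)/2.
Start at 0.
Step 1: sign = +, move right. Bounds: (0, +inf). Value = 1
Step 2: sign = -, move left. Bounds: (0, 1). Value = 1/2
Step 3: sign = -, move left. Bounds: (0, 1/2). Value = 1/4
Step 4: sign = -, move left. Bounds: (0, 1/4). Value = 1/8
Step 5: sign = +, move right. Bounds: (1/8, 1/4). Value = 3/16
Step 6: sign = -, move left. Bounds: (1/8, 3/16). Value = 5/32
Step 7: sign = +, move right. Bounds: (5/32, 3/16). Value = 11/64
The surreal number with sign expansion +---+-+ is 11/64.

11/64


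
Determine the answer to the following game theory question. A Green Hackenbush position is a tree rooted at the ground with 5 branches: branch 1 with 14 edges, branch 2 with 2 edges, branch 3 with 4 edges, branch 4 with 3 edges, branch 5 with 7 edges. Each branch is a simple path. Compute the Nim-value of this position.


The tree has 5 branches from the ground vertex.
In Green Hackenbush, the Nim-value of a simple path of length k is k.
Branch 1: length 14, Nim-value = 14
Branch 2: length 2, Nim-value = 2
Branch 3: length 4, Nim-value = 4
Branch 4: length 3, Nim-value = 3
Branch 5: length 7, Nim-value = 7
Total Nim-value = XOR of all branch values:
0 XOR 14 = 14
14 XOR 2 = 12
12 XOR 4 = 8
8 XOR 3 = 11
11 XOR 7 = 12
Nim-value of the tree = 12

12


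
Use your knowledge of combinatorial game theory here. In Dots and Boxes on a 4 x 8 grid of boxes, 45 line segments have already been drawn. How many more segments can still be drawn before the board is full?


Grid: 4 x 8 boxes, i.e. 5 rows and 9 columns of dots.
Horizontal edges: (rows + 1) * cols = 5 * 8 = 40
Vertical edges: rows * (cols + 1) = 4 * 9 = 36
Total edges: 40 + 36 = 76
Edges drawn: 45
Remaining: 76 - 45 = 31

31


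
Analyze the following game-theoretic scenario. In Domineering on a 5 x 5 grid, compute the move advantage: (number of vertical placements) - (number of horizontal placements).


Board is 5 x 5 (rows x cols).
Left (vertical) placements: (rows-1) * cols = 4 * 5 = 20
Right (horizontal) placements: rows * (cols-1) = 5 * 4 = 20
Advantage = Left - Right = 20 - 20 = 0

0


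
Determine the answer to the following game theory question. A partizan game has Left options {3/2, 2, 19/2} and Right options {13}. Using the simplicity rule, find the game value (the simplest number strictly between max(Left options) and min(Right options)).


Left options: {3/2, 2, 19/2}, max = 19/2
Right options: {13}, min = 13
All options are numbers and max(Left) < min(Right), so by the simplicity theorem the value is the simplest (earliest-born) number strictly between 19/2 and 13.
Integers 10 through 12 all lie strictly between 19/2 and 13.
Among integers, the simplest (lowest birthday = smallest |n|; 0 is born on day 0, +-n on day n) is 10.
No non-integer in the interval can be simpler: if x is a non-integer in the interval, then floor(x) or ceil(x) also lies in the interval (the interval contains an integer), and both are proper prefixes of x's sign expansion, i.e. born earlier. So the game value is 10.
Game value = 10

10


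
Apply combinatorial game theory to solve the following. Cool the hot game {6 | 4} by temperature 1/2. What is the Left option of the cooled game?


Original game: {6 | 4} (a switch {a | b} with a > b).
Cooling by t (for t below the temperature (a - b)/2 = 1) taxes each move by t: {a | b} cooled by t is {a - t | b + t}.
Cooling amount: t = 1/2
Cooled Left option: 6 - 1/2 = 11/2
Cooled Right option: 4 + 1/2 = 9/2
Cooled game: {11/2 | 9/2}
Left option = 11/2

11/2


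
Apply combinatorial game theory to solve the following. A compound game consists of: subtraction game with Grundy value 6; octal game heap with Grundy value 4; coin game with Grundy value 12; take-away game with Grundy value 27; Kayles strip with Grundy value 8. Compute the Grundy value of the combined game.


By the Sprague-Grundy theorem, the Grundy value of a sum of games is the XOR of individual Grundy values.
subtraction game: Grundy value = 6. Running XOR: 0 XOR 6 = 6
octal game heap: Grundy value = 4. Running XOR: 6 XOR 4 = 2
coin game: Grundy value = 12. Running XOR: 2 XOR 12 = 14
take-away game: Grundy value = 27. Running XOR: 14 XOR 27 = 21
Kayles strip: Grundy value = 8. Running XOR: 21 XOR 8 = 29
The combined Grundy value is 29.

29


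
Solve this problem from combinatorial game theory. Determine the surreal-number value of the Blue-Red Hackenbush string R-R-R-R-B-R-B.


Edges (from ground): R-R-R-R-B-R-B
By Berlekamp's sign-expansion rule, a Blue-Red Hackenbush stalk has the value of the surreal number whose sign sequence is the edge sequence with B -> + and R -> -.
Sign sequence: ----+-+
Trace the sign expansion in the surreal number tree, starting from 0:
Edge 1: R (sign -) -> bounds (-inf, 0), value = -1
Edge 2: R (sign -) -> bounds (-inf, -1), value = -2
Edge 3: R (sign -) -> bounds (-inf, -2), value = -3
Edge 4: R (sign -) -> bounds (-inf, -3), value = -4
Edge 5: B (sign +) -> bounds (-4, -3), value = -7/2
Edge 6: R (sign -) -> bounds (-4, -7/2), value = -15/4
Edge 7: B (sign +) -> bounds (-15/4, -7/2), value = -29/8
Game value = -29/8

-29/8


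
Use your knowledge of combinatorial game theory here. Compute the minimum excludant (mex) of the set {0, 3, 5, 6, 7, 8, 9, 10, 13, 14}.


Set = {0, 3, 5, 6, 7, 8, 9, 10, 13, 14}
0 is in the set.
1 is NOT in the set. This is the mex.
mex = 1

1


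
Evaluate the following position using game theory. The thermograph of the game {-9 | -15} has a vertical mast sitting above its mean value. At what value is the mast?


Game = {-9 | -15}, a switch {a | b} with numbers a > b.
Its thermograph has left wall a - t and right wall b + t, which meet at t = (a - b)/2, where both equal (a + b)/2. So the mast (mean value) is at (a + b)/2.
Mean = (-9 + (-15))/2 = -24/2 = -12

-12


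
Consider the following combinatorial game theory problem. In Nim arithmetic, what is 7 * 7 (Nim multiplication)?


Nim multiplication is bilinear over XOR: (u XOR v) * w = (u*w) XOR (v*w).
So we split each operand into its bit components and XOR the pairwise Nim products.
7 = 1 + 2 + 4 (as XOR of powers of 2).
7 = 1 + 2 + 4 (as XOR of powers of 2).
Using the standard Nim-product table on single bits:
  2*2 = 3,   2*4 = 8,   2*8 = 12,
  4*4 = 6,   4*8 = 11,  8*8 = 13,
and  1*x = x (identity), k*l = l*k (commutative).
Pairwise Nim products:
  1 * 1 = 1
  1 * 2 = 2
  1 * 4 = 4
  2 * 1 = 2
  2 * 2 = 3
  2 * 4 = 8
  4 * 1 = 4
  4 * 2 = 8
  4 * 4 = 6
XOR them: 1 XOR 2 XOR 4 XOR 2 XOR 3 XOR 8 XOR 4 XOR 8 XOR 6 = 4.
Result: 7 * 7 = 4 (in Nim).

4


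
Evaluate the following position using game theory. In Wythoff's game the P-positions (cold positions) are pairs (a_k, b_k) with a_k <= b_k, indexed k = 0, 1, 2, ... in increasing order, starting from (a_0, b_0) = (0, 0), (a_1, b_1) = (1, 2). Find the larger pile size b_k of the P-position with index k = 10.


By Wythoff's theorem, a_k = floor(k * phi) and b_k = floor(k * phi^2) = a_k + k, where phi = (1 + sqrt(5))/2 is the golden ratio.
phi = (1 + sqrt(5))/2 = 1.618034
phi^2 = phi + 1 = 2.618034
k = 10
k * phi^2 = 10 * 2.618034 = 26.180340
b_10 = floor(k * phi^2) = 26 (check: a_10 + k = 16 + 10 = 26)

26


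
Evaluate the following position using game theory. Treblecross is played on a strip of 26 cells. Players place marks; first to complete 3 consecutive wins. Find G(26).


Treblecross: place X on empty cells; 3-in-a-row wins.
Playing within two cells of an existing X lets the opponent win at once, so sensible play treats the cells i-2..i+2 around each X as dead. The player left with no safe cell loses, so this is a normal-play take-away game on strips of safe cells.
Placing X at cell i (0-indexed) of a strip of k safe cells leaves independent strips of sizes max(0, i-2) and max(0, k-i-3). Hence G(k) = mex{ G(max(0,i-2)) XOR G(max(0,k-i-3)) : 0 <= i < k }, with G(0) = 0.
G(1): splits (0,0):0^0=0 -> mex({0}) = 1
G(2): splits (0,0):0^0=0 -> mex({0}) = 1
G(3): splits (0,0):0^0=0 -> mex({0}) = 1
G(4): splits (0,1):0^1=1 (0,0):0^0=0 -> mex({0, 1}) = 2
G(5): splits (0,2):0^1=1 (0,1):0^1=1 (0,0):0^0=0 -> mex({0, 1}) = 2
G(6) = mex({1}) = 0
G(7) = mex({0, 1, 2}) = 3
G(8) = mex({0, 1, 2}) = 3
G(9) = mex({0, 2}) = 1
G(10) = mex({0, 2, 3}) = 1
G(11) = mex({0, 3}) = 1
G(12) = mex({1, 3}) = 0
G(13) = mex({0, 1, 2, 3}) = 4
G(14) = mex({0, 1, 2}) = 3
G(15) = mex({0, 1, 2}) = 3
G(16) = mex({0, 1, 2, 4}) = 3
G(17) = mex({0, 1, 3, 4}) = 2
G(18) = mex({0, 1, 3, 4}) = 2
G(19) = mex({0, 1, 3, 5}) = 2
G(20) = mex({0, 1, 2, 3, 5}) = 4
G(21) = mex({0, 1, 2, 3, 5}) = 4
G(22) = mex({1, 2, 6}) = 0
G(23) = mex({0, 1, 2, 3, 4, 6}) = 5
G(24) = mex({0, 1, 2, 3, 4}) = 5
G(25) = mex({0, 1, 3, 4, 7}) = 2
G(26) = mex({0, 1, 3, 4, 5, 7}) = 2
Therefore G(26) = 2.

2
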